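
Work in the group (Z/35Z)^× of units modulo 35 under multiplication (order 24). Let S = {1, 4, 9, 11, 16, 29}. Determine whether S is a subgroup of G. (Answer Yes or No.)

|S| = 6 divides |G| = 24, consistent with Lagrange.
S contains the identity, every element's inverse is in S, and S is closed under ·: it is a subgroup.
In fact S = ⟨4⟩.

Yes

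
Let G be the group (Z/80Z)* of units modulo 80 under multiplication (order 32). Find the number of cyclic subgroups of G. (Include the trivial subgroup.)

Group the elements of G by the cyclic subgroup they generate; each cyclic subgroup of order d accounts for φ(d) elements.
Cyclic subgroups by order — order 1: 1; order 2: 7; order 4: 12.
Total: 20.

20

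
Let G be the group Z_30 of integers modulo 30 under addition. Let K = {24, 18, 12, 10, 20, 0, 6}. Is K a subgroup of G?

No

|K| = 7 does not divide |G| = 30, so by Lagrange K is not a subgroup.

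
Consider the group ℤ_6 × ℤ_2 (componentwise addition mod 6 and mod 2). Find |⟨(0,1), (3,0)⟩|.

4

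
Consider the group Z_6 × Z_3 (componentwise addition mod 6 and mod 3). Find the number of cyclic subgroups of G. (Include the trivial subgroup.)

Group the elements of G by the cyclic subgroup they generate; each cyclic subgroup of order d accounts for φ(d) elements.
Cyclic subgroups by order — order 1: 1; order 2: 1; order 3: 4; order 6: 4.
Total: 10.

10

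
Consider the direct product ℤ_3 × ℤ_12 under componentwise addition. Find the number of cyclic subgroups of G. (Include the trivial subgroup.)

15

Group the elements of G by the cyclic subgroup they generate; each cyclic subgroup of order d accounts for φ(d) elements.
Cyclic subgroups by order — order 1: 1; order 2: 1; order 3: 4; order 4: 1; order 6: 4; order 12: 4.
Total: 15.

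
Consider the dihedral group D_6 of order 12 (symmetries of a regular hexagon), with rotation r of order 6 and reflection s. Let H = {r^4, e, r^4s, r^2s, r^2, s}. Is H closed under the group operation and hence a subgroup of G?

Yes

|H| = 6 divides |G| = 12, consistent with Lagrange.
H contains the identity, every element's inverse is in H, and H is closed under ·: it is a subgroup.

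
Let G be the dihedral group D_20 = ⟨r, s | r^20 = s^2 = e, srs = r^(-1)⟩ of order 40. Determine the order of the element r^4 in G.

Computing powers of r^4: the smallest k with (r^4)^k = e is k = 5.

5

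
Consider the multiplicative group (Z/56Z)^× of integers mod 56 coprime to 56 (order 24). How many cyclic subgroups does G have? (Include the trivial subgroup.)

Group the elements of G by the cyclic subgroup they generate; each cyclic subgroup of order d accounts for φ(d) elements.
Cyclic subgroups by order — order 1: 1; order 2: 7; order 3: 1; order 6: 7.
Total: 16.

16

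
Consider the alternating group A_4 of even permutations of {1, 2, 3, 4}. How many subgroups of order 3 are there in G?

4

|G| = 12 and 3 | 12, so subgroups of order 3 are possible by Lagrange.
The subgroups of order 3 are: {e, (1 2 3), (1 3 2)}; {e, (1 2 4), (1 4 2)}; {e, (1 3 4), (1 4 3)}; {e, (2 3 4), (2 4 3)}.
So G has 4 subgroups of order 3.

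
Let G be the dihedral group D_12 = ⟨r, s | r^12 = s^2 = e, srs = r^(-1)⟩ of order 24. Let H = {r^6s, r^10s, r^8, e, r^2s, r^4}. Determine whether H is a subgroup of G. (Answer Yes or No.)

Yes

|H| = 6 divides |G| = 24, consistent with Lagrange.
H contains the identity, every element's inverse is in H, and H is closed under ·: it is a subgroup.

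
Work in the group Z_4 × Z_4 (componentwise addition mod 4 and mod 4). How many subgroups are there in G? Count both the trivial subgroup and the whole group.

|G| = 16, so by Lagrange every subgroup order divides 16. Divisors: 1, 2, 4, 8, 16.
Subgroups by order — order 1: 1; order 2: 3; order 4: 7; order 8: 3; order 16: 1.
Total: 1 + 3 + 7 + 3 + 1 = 15.

15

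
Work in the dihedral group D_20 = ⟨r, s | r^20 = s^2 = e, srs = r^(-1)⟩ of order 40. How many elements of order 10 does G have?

The elements of order 10 are: r^2, r^6, r^14, r^18.
That's 4.

4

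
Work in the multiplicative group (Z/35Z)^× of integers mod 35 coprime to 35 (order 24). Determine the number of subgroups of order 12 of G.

3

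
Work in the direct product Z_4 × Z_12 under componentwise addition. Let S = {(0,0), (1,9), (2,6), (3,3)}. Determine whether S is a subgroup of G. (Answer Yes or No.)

Yes

|S| = 4 divides |G| = 48, consistent with Lagrange.
S contains the identity, every element's inverse is in S, and S is closed under +: it is a subgroup.
In fact S = ⟨(3,3)⟩.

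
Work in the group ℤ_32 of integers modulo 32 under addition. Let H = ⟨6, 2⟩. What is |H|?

|⟨6⟩| = 16 and |⟨2⟩| = 16, so |H| is a multiple of lcm(16, 16) = 16 and divides |G| = 32.
Closing under the operation: H = {0, 2, 4, 6, 8, 10, 12, 14, 16, 18, 20, 22, 24, 26, 28, 30}, so |H| = 16.

16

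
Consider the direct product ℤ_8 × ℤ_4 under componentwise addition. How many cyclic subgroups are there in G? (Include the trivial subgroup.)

14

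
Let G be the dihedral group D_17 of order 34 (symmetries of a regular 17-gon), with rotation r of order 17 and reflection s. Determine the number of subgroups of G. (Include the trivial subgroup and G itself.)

|G| = 34, so by Lagrange every subgroup order divides 34. Divisors: 1, 2, 17, 34.
Subgroups by order — order 1: 1; order 2: 17; order 17: 1; order 34: 1.
Total: 1 + 17 + 1 + 1 = 20.

20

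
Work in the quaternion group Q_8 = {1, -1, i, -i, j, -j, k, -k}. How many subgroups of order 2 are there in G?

1

|G| = 8 and 2 | 8, so subgroups of order 2 are possible by Lagrange.
The subgroups of order 2 are: {1, -1}.
So G has 1 subgroup of order 2.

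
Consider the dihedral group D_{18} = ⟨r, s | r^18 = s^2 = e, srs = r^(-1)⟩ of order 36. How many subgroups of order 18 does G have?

3

|G| = 36 and 18 | 36, so subgroups of order 18 are possible by Lagrange.
The subgroups of order 18 are: {e, r, r^2, r^3, r^4, r^5, r^6, r^7, r^8, r^9, r^10, r^11, r^12, r^13, r^14, r^15, r^16, r^17}; {e, r^2, r^4, r^6, r^8, r^10, r^12, r^14, r^16, s, r^2s, r^4s, r^6s, r^8s, r^10s, r^12s, r^14s, r^16s}; {e, r^2, r^4, r^6, r^8, r^10, r^12, r^14, r^16, rs, r^3s, r^5s, r^7s, r^9s, r^11s, r^13s, r^15s, r^17s}.
So G has 3 subgroups of order 18.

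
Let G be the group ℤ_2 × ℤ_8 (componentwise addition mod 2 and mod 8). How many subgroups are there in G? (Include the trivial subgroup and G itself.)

11

|G| = 16, so by Lagrange every subgroup order divides 16. Divisors: 1, 2, 4, 8, 16.
Subgroups by order — order 1: 1; order 2: 3; order 4: 3; order 8: 3; order 16: 1.
Total: 1 + 3 + 3 + 3 + 1 = 11.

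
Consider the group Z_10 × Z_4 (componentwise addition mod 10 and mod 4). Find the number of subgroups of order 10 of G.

|G| = 40 and 10 | 40, so subgroups of order 10 are possible by Lagrange.
The subgroups of order 10 are: {(0,0), (0,2), (2,0), (2,2), (4,0), (4,2), (6,0), (6,2), (8,0), (8,2)}; {(0,0), (1,0), (2,0), (3,0), (4,0), (5,0), (6,0), (7,0), (8,0), (9,0)}; {(0,0), (1,2), (2,0), (3,2), (4,0), (5,2), (6,0), (7,2), (8,0), (9,2)}.
So G has 3 subgroups of order 10.

3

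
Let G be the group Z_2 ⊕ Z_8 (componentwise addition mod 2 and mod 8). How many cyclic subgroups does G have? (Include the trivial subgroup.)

8

A cyclic subgroup of order d is generated by each of its φ(d) elements of order d, so the cyclic subgroups of order d number (#elements of order d)/φ(d).
Cyclic subgroups by order — order 1: 1; order 2: 3; order 4: 2; order 8: 2.
Total: 8.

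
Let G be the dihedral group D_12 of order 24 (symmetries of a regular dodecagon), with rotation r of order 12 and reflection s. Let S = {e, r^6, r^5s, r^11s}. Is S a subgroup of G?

|S| = 4 divides |G| = 24, consistent with Lagrange.
S contains the identity, every element's inverse is in S, and S is closed under ·: it is a subgroup.

Yes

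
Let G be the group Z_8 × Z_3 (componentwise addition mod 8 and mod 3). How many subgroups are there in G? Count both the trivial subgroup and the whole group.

8

|G| = 24, so by Lagrange every subgroup order divides 24. Divisors: 1, 2, 3, 4, 6, 8, 12, 24.
Subgroups by order — order 1: 1; order 2: 1; order 3: 1; order 4: 1; order 6: 1; order 8: 1; order 12: 1; order 24: 1.
Total: 1 + 1 + 1 + 1 + 1 + 1 + 1 + 1 = 8.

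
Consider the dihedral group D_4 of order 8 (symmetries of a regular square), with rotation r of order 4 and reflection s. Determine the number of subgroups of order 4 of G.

3

|G| = 8 and 4 | 8, so subgroups of order 4 are possible by Lagrange.
The subgroups of order 4 are: {e, r, r^2, r^3}; {e, r^2, s, r^2s}; {e, r^2, rs, r^3s}.
So G has 3 subgroups of order 4.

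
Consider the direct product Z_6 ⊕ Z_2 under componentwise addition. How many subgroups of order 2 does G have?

3

|G| = 12 and 2 | 12, so subgroups of order 2 are possible by Lagrange.
The subgroups of order 2 are: {(0,0), (0,1)}; {(0,0), (3,0)}; {(0,0), (3,1)}.
So G has 3 subgroups of order 2.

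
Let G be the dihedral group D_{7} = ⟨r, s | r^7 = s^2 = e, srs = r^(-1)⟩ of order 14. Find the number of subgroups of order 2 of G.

|G| = 14 and 2 | 14, so subgroups of order 2 are possible by Lagrange.
The subgroups of order 2 are: {e, r^2s}; {e, r^3s}; {e, r^4s}; {e, r^5s}; … (7 in all).
So G has 7 subgroups of order 2.

7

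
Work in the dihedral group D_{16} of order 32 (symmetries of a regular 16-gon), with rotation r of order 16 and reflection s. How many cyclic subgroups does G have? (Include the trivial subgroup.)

Each element a generates a cyclic subgroup ⟨a⟩; distinct elements may generate the same one (a cyclic group of order d has φ(d) generators).
Cyclic subgroups by order — order 1: 1; order 2: 17; order 4: 1; order 8: 1; order 16: 1.
Total: 21.

21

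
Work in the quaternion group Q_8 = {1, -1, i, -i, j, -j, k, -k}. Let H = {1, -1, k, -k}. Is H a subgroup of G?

|H| = 4 divides |G| = 8, consistent with Lagrange.
H contains the identity, every element's inverse is in H, and H is closed under ·: it is a subgroup.
In fact H = ⟨-k⟩.

Yes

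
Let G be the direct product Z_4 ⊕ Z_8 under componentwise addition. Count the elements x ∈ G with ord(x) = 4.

12

An element (a,b) has order lcm(ord(a), ord(b)); count pairs with lcm equal to 4.
Enumerating gives 12 such elements.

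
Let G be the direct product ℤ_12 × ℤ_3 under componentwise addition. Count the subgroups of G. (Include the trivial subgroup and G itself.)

18

|G| = 36, so by Lagrange every subgroup order divides 36. Divisors: 1, 2, 3, 4, 6, 9, 12, 18, 36.
Subgroups by order — order 1: 1; order 2: 1; order 3: 4; order 4: 1; order 6: 4; order 9: 1; order 12: 4; order 18: 1; order 36: 1.
Total: 1 + 1 + 4 + 1 + 4 + 1 + 4 + 1 + 1 = 18.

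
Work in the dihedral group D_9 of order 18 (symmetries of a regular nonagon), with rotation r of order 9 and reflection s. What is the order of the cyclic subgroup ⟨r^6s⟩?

2

Computing powers of r^6s: the smallest k with (r^6s)^k = e is k = 2.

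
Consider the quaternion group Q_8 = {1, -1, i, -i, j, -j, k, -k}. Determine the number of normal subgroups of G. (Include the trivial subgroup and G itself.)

G has 6 subgroups. Checking conjugation-invariance by order — order 1: 1/1 normal; order 2: 1/1 normal; order 4: 3/3 normal; order 8: 1/1 normal.
Total normal subgroups: 6.

6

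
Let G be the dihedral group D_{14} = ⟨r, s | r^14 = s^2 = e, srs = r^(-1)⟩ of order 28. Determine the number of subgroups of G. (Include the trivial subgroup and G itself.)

|G| = 28, so by Lagrange every subgroup order divides 28. Divisors: 1, 2, 4, 7, 14, 28.
Subgroups by order — order 1: 1; order 2: 15; order 4: 7; order 7: 1; order 14: 3; order 28: 1.
Total: 1 + 15 + 7 + 1 + 3 + 1 = 28.

28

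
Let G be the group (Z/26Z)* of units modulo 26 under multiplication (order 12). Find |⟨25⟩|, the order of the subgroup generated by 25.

Compute successive powers of 25 mod 26: 25, 1; 25^2 ≡ 1 (mod 26).
So |⟨25⟩| = 2.

2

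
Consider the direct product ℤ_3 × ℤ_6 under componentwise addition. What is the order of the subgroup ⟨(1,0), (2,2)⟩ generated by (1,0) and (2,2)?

|⟨(1,0)⟩| = 3 and |⟨(2,2)⟩| = 3, so |H| is a multiple of lcm(3, 3) = 3 and divides |G| = 18.
Closing under the operation: H = {(0,0), (0,2), (0,4), (1,0), (1,2), (1,4), (2,0), (2,2), (2,4)}, so |H| = 9.

9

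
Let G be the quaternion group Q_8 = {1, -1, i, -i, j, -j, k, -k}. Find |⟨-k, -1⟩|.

4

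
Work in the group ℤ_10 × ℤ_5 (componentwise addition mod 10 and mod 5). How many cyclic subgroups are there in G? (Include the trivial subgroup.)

14

Each element a generates a cyclic subgroup ⟨a⟩; distinct elements may generate the same one (a cyclic group of order d has φ(d) generators).
Cyclic subgroups by order — order 1: 1; order 2: 1; order 5: 6; order 10: 6.
Total: 14.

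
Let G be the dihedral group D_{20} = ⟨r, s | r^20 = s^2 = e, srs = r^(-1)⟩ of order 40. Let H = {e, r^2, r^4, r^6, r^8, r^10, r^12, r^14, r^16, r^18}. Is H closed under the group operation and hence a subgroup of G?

|H| = 10 divides |G| = 40, consistent with Lagrange.
H contains the identity, every element's inverse is in H, and H is closed under ·: it is a subgroup.
In fact H = ⟨r^18⟩.

Yes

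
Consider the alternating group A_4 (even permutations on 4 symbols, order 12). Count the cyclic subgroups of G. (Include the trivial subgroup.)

8

A cyclic subgroup of order d is generated by each of its φ(d) elements of order d, so the cyclic subgroups of order d number (#elements of order d)/φ(d).
Cyclic subgroups by order — order 1: 1; order 2: 3; order 3: 4.
Total: 8.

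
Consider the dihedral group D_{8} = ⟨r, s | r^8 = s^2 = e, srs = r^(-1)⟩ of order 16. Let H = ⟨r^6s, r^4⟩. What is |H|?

|⟨r^6s⟩| = 2 and |⟨r^4⟩| = 2, so |H| is a multiple of lcm(2, 2) = 2 and divides |G| = 16.
Closing under the operation: H = {e, r^4, r^2s, r^6s}, so |H| = 4.

4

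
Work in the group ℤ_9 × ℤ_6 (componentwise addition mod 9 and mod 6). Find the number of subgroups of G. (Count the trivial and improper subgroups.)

|G| = 54, so by Lagrange every subgroup order divides 54. Divisors: 1, 2, 3, 6, 9, 18, 27, 54.
Subgroups by order — order 1: 1; order 2: 1; order 3: 4; order 6: 4; order 9: 4; order 18: 4; order 27: 1; order 54: 1.
Total: 1 + 1 + 4 + 4 + 4 + 4 + 1 + 1 = 20.

20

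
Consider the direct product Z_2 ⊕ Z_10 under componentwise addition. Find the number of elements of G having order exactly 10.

12

An element (a,b) has order lcm(ord(a), ord(b)); count pairs with lcm equal to 10.
Enumerating gives 12 such elements.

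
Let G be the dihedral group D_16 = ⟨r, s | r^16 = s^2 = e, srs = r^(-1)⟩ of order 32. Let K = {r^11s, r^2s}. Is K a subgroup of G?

No

The identity e ∉ K, so K is not a subgroup.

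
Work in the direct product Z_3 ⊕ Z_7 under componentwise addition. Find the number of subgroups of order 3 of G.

|G| = 21 and 3 | 21, so subgroups of order 3 are possible by Lagrange.
The subgroups of order 3 are: {(0,0), (1,0), (2,0)}.
So G has 1 subgroup of order 3.

1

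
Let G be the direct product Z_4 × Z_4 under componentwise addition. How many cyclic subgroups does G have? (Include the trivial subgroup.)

Group the elements of G by the cyclic subgroup they generate; each cyclic subgroup of order d accounts for φ(d) elements.
Cyclic subgroups by order — order 1: 1; order 2: 3; order 4: 6.
Total: 10.

10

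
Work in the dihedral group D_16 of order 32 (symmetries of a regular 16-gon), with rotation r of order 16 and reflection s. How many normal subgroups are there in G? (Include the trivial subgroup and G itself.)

8

G has 36 subgroups. Checking conjugation-invariance by order — order 1: 1/1 normal; order 2: 1/17 normal; order 4: 1/9 normal; order 8: 1/5 normal; order 16: 3/3 normal; order 32: 1/1 normal.
Total normal subgroups: 8.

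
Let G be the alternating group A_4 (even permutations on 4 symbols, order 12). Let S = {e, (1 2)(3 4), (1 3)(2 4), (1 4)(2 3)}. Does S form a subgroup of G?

Yes

|S| = 4 divides |G| = 12, consistent with Lagrange.
S contains the identity, every element's inverse is in S, and S is closed under ∘: it is a subgroup.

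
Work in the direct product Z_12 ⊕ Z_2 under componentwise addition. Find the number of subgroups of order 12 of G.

|G| = 24 and 12 | 24, so subgroups of order 12 are possible by Lagrange.
The subgroups of order 12 are: {(0,0), (0,1), (2,0), (2,1), (4,0), (4,1), (6,0), (6,1), (8,0), (8,1), (10,0), (10,1)}; {(0,0), (1,0), (2,0), (3,0), (4,0), (5,0), (6,0), (7,0), (8,0), (9,0), (10,0), (11,0)}; {(0,0), (1,1), (2,0), (3,1), (4,0), (5,1), (6,0), (7,1), (8,0), (9,1), (10,0), (11,1)}.
So G has 3 subgroups of order 12.

3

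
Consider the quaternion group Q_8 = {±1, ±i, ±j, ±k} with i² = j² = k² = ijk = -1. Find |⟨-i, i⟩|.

|⟨-i⟩| = 4 and |⟨i⟩| = 4, so |H| is a multiple of lcm(4, 4) = 4 and divides |G| = 8.
Closing under the operation: H = {1, -1, i, -i}, so |H| = 4.

4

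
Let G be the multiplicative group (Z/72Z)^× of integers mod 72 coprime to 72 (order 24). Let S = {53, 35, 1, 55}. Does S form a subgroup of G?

Yes

|S| = 4 divides |G| = 24, consistent with Lagrange.
S contains the identity, every element's inverse is in S, and S is closed under ·: it is a subgroup.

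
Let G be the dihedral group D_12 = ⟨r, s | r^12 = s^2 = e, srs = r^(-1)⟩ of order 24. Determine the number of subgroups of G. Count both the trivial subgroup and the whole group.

34

|G| = 24, so by Lagrange every subgroup order divides 24. Divisors: 1, 2, 3, 4, 6, 8, 12, 24.
Subgroups by order — order 1: 1; order 2: 13; order 3: 1; order 4: 7; order 6: 5; order 8: 3; order 12: 3; order 24: 1.
Total: 1 + 13 + 1 + 7 + 5 + 3 + 3 + 1 = 34.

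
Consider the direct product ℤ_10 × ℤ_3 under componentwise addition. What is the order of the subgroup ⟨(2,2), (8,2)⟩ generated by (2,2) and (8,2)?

15

|⟨(2,2)⟩| = 15 and |⟨(8,2)⟩| = 15, so |H| is a multiple of lcm(15, 15) = 15 and divides |G| = 30.
Closing under the operation: H = {(0,0), (0,1), (0,2), (2,0), (2,1), (2,2), (4,0), (4,1), (4,2), (6,0), (6,1), (6,2), (8,0), (8,1), (8,2)}, so |H| = 15.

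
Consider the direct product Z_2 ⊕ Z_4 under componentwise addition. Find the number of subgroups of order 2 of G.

3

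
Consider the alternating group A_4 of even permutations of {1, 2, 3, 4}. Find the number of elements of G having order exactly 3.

The elements of order 3 are: (2 3 4), (2 4 3), (1 2 3), (1 2 4), (1 3 2), (1 3 4), (1 4 2), (1 4 3).
That's 8.

8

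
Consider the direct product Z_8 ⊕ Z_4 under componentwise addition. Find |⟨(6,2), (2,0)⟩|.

8

|⟨(6,2)⟩| = 4 and |⟨(2,0)⟩| = 4, so |H| is a multiple of lcm(4, 4) = 4 and divides |G| = 32.
Closing under the operation: H = {(0,0), (0,2), (2,0), (2,2), (4,0), (4,2), (6,0), (6,2)}, so |H| = 8.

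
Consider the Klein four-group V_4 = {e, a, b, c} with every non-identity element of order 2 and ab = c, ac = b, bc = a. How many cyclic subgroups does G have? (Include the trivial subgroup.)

4

A cyclic subgroup of order d is generated by each of its φ(d) elements of order d, so the cyclic subgroups of order d number (#elements of order d)/φ(d).
Cyclic subgroups by order — order 1: 1; order 2: 3.
Total: 4.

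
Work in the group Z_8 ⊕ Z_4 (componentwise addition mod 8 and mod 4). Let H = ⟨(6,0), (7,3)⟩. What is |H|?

|⟨(6,0)⟩| = 4 and |⟨(7,3)⟩| = 8, so |H| is a multiple of lcm(4, 8) = 8 and divides |G| = 32.
Closing under the operation: H = {(0,0), (0,2), (1,1), (1,3), (2,0), (2,2), (3,1), (3,3), (4,0), (4,2), (5,1), (5,3), (6,0), (6,2), (7,1), (7,3)}, so |H| = 16.

16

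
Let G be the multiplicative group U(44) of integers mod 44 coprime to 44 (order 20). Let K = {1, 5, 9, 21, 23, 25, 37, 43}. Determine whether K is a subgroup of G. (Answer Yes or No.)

No

|K| = 8 does not divide |G| = 20, so by Lagrange K is not a subgroup.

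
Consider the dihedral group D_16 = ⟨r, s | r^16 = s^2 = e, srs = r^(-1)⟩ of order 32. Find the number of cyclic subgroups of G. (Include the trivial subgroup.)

21

A cyclic subgroup of order d is generated by each of its φ(d) elements of order d, so the cyclic subgroups of order d number (#elements of order d)/φ(d).
Cyclic subgroups by order — order 1: 1; order 2: 17; order 4: 1; order 8: 1; order 16: 1.
Total: 21.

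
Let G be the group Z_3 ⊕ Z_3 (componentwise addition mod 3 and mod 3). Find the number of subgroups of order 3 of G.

4

|G| = 9 and 3 | 9, so subgroups of order 3 are possible by Lagrange.
The subgroups of order 3 are: {(0,0), (0,1), (0,2)}; {(0,0), (1,0), (2,0)}; {(0,0), (1,1), (2,2)}; {(0,0), (1,2), (2,1)}.
So G has 4 subgroups of order 3.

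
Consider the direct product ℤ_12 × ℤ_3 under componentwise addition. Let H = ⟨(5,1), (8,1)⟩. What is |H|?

12

|⟨(5,1)⟩| = 12 and |⟨(8,1)⟩| = 3, so |H| is a multiple of lcm(12, 3) = 12 and divides |G| = 36.
Closing under the operation: H = {(0,0), (1,2), (2,1), (3,0), (4,2), (5,1), (6,0), (7,2), (8,1), (9,0), (10,2), (11,1)}, so |H| = 12.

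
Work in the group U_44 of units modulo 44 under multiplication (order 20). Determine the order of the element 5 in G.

5

Compute successive powers of 5 mod 44: 5, 25, 37, 9, 1; 5^5 ≡ 1 (mod 44).
So |⟨5⟩| = 5.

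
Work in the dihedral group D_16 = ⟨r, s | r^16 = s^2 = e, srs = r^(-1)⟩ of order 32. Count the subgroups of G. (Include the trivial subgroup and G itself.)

|G| = 32, so by Lagrange every subgroup order divides 32. Divisors: 1, 2, 4, 8, 16, 32.
Subgroups by order — order 1: 1; order 2: 17; order 4: 9; order 8: 5; order 16: 3; order 32: 1.
Total: 1 + 17 + 9 + 5 + 3 + 1 = 36.

36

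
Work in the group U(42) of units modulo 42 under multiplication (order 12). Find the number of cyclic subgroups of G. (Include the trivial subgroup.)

8

A cyclic subgroup of order d is generated by each of its φ(d) elements of order d, so the cyclic subgroups of order d number (#elements of order d)/φ(d).
Cyclic subgroups by order — order 1: 1; order 2: 3; order 3: 1; order 6: 3.
Total: 8.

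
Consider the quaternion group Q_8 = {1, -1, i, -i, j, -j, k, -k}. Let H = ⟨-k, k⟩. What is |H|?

|⟨-k⟩| = 4 and |⟨k⟩| = 4, so |H| is a multiple of lcm(4, 4) = 4 and divides |G| = 8.
Closing under the operation: H = {1, -1, k, -k}, so |H| = 4.

4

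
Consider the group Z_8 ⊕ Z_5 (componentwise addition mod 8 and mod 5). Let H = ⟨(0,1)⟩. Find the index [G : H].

|⟨(0,1)⟩| = 5 and |G| = 40.
By Lagrange, [G : H] = |G|/|H| = 40/5 = 8.

8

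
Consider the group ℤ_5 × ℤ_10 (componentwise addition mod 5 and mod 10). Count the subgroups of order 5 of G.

6

|G| = 50 and 5 | 50, so subgroups of order 5 are possible by Lagrange.
The subgroups of order 5 are: {(0,0), (0,2), (0,4), (0,6), (0,8)}; {(0,0), (1,0), (2,0), (3,0), (4,0)}; {(0,0), (1,2), (2,4), (3,6), (4,8)}; {(0,0), (1,4), (2,8), (3,2), (4,6)}; … (6 in all).
So G has 6 subgroups of order 5.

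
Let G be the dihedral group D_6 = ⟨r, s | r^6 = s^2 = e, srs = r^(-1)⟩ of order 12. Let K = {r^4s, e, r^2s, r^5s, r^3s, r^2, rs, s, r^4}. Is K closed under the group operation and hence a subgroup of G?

|K| = 9 does not divide |G| = 12, so by Lagrange K is not a subgroup.

No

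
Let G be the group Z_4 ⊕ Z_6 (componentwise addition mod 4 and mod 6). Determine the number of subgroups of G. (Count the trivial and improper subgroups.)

16

|G| = 24, so by Lagrange every subgroup order divides 24. Divisors: 1, 2, 3, 4, 6, 8, 12, 24.
Subgroups by order — order 1: 1; order 2: 3; order 3: 1; order 4: 3; order 6: 3; order 8: 1; order 12: 3; order 24: 1.
Total: 1 + 3 + 1 + 3 + 3 + 1 + 3 + 1 = 16.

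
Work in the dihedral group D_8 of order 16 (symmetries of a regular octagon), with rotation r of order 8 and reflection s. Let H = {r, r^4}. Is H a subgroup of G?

No

The identity e ∉ H, so H is not a subgroup.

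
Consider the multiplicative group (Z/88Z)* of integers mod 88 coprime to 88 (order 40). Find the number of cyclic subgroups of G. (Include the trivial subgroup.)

Group the elements of G by the cyclic subgroup they generate; each cyclic subgroup of order d accounts for φ(d) elements.
Cyclic subgroups by order — order 1: 1; order 2: 7; order 5: 1; order 10: 7.
Total: 16.

16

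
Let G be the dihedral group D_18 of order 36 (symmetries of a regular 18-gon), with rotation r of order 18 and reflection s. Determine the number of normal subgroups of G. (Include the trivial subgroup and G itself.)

9

G has 45 subgroups. Checking conjugation-invariance by order — order 1: 1/1 normal; order 2: 1/19 normal; order 3: 1/1 normal; order 4: 0/9 normal; order 6: 1/7 normal; order 9: 1/1 normal; order 12: 0/3 normal; order 18: 3/3 normal; order 36: 1/1 normal.
Total normal subgroups: 9.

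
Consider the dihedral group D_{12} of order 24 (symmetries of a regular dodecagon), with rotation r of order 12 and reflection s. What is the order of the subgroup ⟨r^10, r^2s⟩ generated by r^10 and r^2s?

|⟨r^10⟩| = 6 and |⟨r^2s⟩| = 2, so |H| is a multiple of lcm(6, 2) = 6 and divides |G| = 24.
Closing under the operation: H = {e, r^2, r^4, r^6, r^8, r^10, s, r^2s, r^4s, r^6s, r^8s, r^10s}, so |H| = 12.

12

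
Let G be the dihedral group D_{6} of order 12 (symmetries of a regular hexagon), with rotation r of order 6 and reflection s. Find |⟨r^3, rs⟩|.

4

|⟨r^3⟩| = 2 and |⟨rs⟩| = 2, so |H| is a multiple of lcm(2, 2) = 2 and divides |G| = 12.
Closing under the operation: H = {e, r^3, rs, r^4s}, so |H| = 4.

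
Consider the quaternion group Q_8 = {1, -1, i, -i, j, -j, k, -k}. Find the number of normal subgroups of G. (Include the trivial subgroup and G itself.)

6

G has 6 subgroups. Checking conjugation-invariance by order — order 1: 1/1 normal; order 2: 1/1 normal; order 4: 3/3 normal; order 8: 1/1 normal.
Total normal subgroups: 6.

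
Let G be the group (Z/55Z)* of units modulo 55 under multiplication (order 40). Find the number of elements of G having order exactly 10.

12

Enumerating element orders in G gives 12 elements of order 10.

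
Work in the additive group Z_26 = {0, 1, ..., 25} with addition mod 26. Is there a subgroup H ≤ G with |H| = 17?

No

17 does not divide |G| = 26, so by Lagrange no subgroup of order 17 exists.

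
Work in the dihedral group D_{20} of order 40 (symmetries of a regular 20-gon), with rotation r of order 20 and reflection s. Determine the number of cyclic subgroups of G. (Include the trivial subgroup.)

Group the elements of G by the cyclic subgroup they generate; each cyclic subgroup of order d accounts for φ(d) elements.
Cyclic subgroups by order — order 1: 1; order 2: 21; order 4: 1; order 5: 1; order 10: 1; order 20: 1.
Total: 26.

26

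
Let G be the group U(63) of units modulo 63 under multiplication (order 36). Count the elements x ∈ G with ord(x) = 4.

0

No element of G has order 4 (even though 4 | 36).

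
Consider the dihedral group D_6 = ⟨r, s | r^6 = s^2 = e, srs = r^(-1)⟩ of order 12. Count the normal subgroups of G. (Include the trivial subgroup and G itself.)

G has 16 subgroups. Checking conjugation-invariance by order — order 1: 1/1 normal; order 2: 1/7 normal; order 3: 1/1 normal; order 4: 0/3 normal; order 6: 3/3 normal; order 12: 1/1 normal.
Total normal subgroups: 7.

7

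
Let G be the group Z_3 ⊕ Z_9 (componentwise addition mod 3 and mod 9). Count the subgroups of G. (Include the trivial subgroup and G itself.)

10

|G| = 27, so by Lagrange every subgroup order divides 27. Divisors: 1, 3, 9, 27.
Subgroups by order — order 1: 1; order 3: 4; order 9: 4; order 27: 1.
Total: 1 + 4 + 4 + 1 = 10.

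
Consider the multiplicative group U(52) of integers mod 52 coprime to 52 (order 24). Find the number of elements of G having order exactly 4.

The elements of order 4 are: 5, 21, 31, 47.
That's 4.

4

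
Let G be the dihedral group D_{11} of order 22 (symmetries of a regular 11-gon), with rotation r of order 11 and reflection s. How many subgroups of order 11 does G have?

1

|G| = 22 and 11 | 22, so subgroups of order 11 are possible by Lagrange.
The subgroups of order 11 are: {e, r, r^2, r^3, r^4, r^5, r^6, r^7, r^8, r^9, r^10}.
So G has 1 subgroup of order 11.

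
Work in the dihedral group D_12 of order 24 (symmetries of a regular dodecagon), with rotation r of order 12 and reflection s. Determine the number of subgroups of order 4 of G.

|G| = 24 and 4 | 24, so subgroups of order 4 are possible by Lagrange.
The subgroups of order 4 are: {e, r^6, r^4s, r^10s}; {e, r^6, r^5s, r^11s}; {e, r^6, r^2s, r^8s}; {e, r^3, r^6, r^9}; … (7 in all).
So G has 7 subgroups of order 4.

7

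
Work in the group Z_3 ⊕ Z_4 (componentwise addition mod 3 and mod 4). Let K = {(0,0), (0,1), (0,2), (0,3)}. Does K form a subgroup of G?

Yes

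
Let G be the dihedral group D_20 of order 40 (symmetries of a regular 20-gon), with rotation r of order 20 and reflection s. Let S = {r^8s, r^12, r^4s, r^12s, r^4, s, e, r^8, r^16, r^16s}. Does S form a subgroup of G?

Yes

|S| = 10 divides |G| = 40, consistent with Lagrange.
S contains the identity, every element's inverse is in S, and S is closed under ·: it is a subgroup.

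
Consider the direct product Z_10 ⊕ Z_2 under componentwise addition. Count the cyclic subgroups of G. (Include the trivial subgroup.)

8

Group the elements of G by the cyclic subgroup they generate; each cyclic subgroup of order d accounts for φ(d) elements.
Cyclic subgroups by order — order 1: 1; order 2: 3; order 5: 1; order 10: 3.
Total: 8.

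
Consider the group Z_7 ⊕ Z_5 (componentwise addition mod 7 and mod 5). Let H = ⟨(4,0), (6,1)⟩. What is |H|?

|⟨(4,0)⟩| = 7 and |⟨(6,1)⟩| = 35, so |H| is a multiple of lcm(7, 35) = 35 and divides |G| = 35.
Closing {(4,0), (6,1)} under the group operation gives all of G, so |H| = 35.

35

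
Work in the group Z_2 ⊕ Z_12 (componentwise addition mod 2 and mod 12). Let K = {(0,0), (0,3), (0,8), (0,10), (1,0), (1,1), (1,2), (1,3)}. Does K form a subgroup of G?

No

(1,2) ∈ K but its inverse (1,10) ∉ K, so K is not a subgroup.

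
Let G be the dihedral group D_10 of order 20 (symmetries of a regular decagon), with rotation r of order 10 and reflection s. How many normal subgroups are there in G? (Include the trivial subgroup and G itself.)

7

G has 22 subgroups. Checking conjugation-invariance by order — order 1: 1/1 normal; order 2: 1/11 normal; order 4: 0/5 normal; order 5: 1/1 normal; order 10: 3/3 normal; order 20: 1/1 normal.
Total normal subgroups: 7.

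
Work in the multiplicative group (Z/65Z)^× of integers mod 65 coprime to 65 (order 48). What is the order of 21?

Compute successive powers of 21 mod 65: 21, 51, 31, 1; 21^4 ≡ 1 (mod 65).
So |⟨21⟩| = 4.

4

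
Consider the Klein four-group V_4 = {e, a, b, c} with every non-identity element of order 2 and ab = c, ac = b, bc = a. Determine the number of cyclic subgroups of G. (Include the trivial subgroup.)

4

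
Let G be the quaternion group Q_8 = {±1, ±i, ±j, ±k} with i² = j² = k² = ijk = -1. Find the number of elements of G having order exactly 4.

6

The elements of order 4 are: i, -i, j, -j, k, -k.
That's 6.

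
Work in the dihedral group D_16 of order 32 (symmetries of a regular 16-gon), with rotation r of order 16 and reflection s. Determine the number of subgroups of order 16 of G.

|G| = 32 and 16 | 32, so subgroups of order 16 are possible by Lagrange.
The subgroups of order 16 are: {e, r, r^2, r^3, r^4, r^5, r^6, r^7, r^8, r^9, r^10, r^11, r^12, r^13, r^14, r^15}; {e, r^2, r^4, r^6, r^8, r^10, r^12, r^14, s, r^2s, r^4s, r^6s, r^8s, r^10s, r^12s, r^14s}; {e, r^2, r^4, r^6, r^8, r^10, r^12, r^14, rs, r^3s, r^5s, r^7s, r^9s, r^11s, r^13s, r^15s}.
So G has 3 subgroups of order 16.

3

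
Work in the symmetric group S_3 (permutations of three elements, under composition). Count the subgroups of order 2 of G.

|G| = 6 and 2 | 6, so subgroups of order 2 are possible by Lagrange.
The subgroups of order 2 are: {e, (1 2)}; {e, (1 3)}; {e, (2 3)}.
So G has 3 subgroups of order 2.

3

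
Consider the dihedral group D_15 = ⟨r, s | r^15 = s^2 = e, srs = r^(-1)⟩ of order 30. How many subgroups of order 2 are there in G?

|G| = 30 and 2 | 30, so subgroups of order 2 are possible by Lagrange.
The subgroups of order 2 are: {e, r^10s}; {e, r^11s}; {e, r^12s}; {e, r^13s}; … (15 in all).
So G has 15 subgroups of order 2.

15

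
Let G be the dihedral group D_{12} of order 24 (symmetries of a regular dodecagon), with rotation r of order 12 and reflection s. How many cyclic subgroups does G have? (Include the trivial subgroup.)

18

A cyclic subgroup of order d is generated by each of its φ(d) elements of order d, so the cyclic subgroups of order d number (#elements of order d)/φ(d).
Cyclic subgroups by order — order 1: 1; order 2: 13; order 3: 1; order 4: 1; order 6: 1; order 12: 1.
Total: 18.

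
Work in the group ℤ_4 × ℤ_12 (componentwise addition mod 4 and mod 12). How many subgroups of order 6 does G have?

3

|G| = 48 and 6 | 48, so subgroups of order 6 are possible by Lagrange.
The subgroups of order 6 are: {(0,0), (0,2), (0,4), (0,6), (0,8), (0,10)}; {(0,0), (0,4), (0,8), (2,0), (2,4), (2,8)}; {(0,0), (0,4), (0,8), (2,2), (2,6), (2,10)}.
So G has 3 subgroups of order 6.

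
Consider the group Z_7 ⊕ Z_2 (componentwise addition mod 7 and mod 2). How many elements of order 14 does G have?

6

An element (a,b) has order lcm(ord(a), ord(b)); count pairs with lcm equal to 14.
Enumerating gives 6 such elements.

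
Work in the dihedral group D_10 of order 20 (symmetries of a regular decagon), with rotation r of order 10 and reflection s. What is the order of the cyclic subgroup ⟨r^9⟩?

10

Computing powers of r^9: the smallest k with (r^9)^k = e is k = 10.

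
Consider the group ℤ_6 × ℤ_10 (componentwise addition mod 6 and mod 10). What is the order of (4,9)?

The order of (4,9) in Z_6 × Z_10 is lcm(ord(4) in Z_6, ord(9) in Z_10).
ord(4) = 3 and ord(9) = 10, so |⟨(4,9)⟩| = lcm(3, 10) = 30.

30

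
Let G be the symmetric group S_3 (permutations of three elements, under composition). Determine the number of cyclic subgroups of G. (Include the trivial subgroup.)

Each element a generates a cyclic subgroup ⟨a⟩; distinct elements may generate the same one (a cyclic group of order d has φ(d) generators).
Cyclic subgroups by order — order 1: 1; order 2: 3; order 3: 1.
Total: 5.

5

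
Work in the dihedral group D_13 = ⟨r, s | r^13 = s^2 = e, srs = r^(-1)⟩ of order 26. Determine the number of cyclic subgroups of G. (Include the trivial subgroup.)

15

Each element a generates a cyclic subgroup ⟨a⟩; distinct elements may generate the same one (a cyclic group of order d has φ(d) generators).
Cyclic subgroups by order — order 1: 1; order 2: 13; order 13: 1.
Total: 15.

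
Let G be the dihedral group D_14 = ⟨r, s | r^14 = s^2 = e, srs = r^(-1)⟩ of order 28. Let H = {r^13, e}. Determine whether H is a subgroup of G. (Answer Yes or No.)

No

r^13 ∈ H but its inverse r ∉ H, so H is not a subgroup.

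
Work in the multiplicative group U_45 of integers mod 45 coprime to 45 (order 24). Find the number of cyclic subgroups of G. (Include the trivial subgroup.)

12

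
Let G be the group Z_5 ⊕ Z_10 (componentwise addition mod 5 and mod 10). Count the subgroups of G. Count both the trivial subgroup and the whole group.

16

|G| = 50, so by Lagrange every subgroup order divides 50. Divisors: 1, 2, 5, 10, 25, 50.
Subgroups by order — order 1: 1; order 2: 1; order 5: 6; order 10: 6; order 25: 1; order 50: 1.
Total: 1 + 1 + 6 + 6 + 1 + 1 = 16.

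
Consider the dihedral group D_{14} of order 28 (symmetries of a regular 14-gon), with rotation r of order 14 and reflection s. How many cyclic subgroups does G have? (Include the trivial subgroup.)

18

Group the elements of G by the cyclic subgroup they generate; each cyclic subgroup of order d accounts for φ(d) elements.
Cyclic subgroups by order — order 1: 1; order 2: 15; order 7: 1; order 14: 1.
Total: 18.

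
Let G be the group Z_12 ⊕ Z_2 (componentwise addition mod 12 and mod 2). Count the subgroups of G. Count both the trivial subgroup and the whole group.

16

|G| = 24, so by Lagrange every subgroup order divides 24. Divisors: 1, 2, 3, 4, 6, 8, 12, 24.
Subgroups by order — order 1: 1; order 2: 3; order 3: 1; order 4: 3; order 6: 3; order 8: 1; order 12: 3; order 24: 1.
Total: 1 + 3 + 1 + 3 + 3 + 1 + 3 + 1 = 16.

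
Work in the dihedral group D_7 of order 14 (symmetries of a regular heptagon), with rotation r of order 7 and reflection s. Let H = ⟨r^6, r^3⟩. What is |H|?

7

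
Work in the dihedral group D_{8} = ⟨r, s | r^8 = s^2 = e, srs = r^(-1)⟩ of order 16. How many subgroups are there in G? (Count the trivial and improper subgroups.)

|G| = 16, so by Lagrange every subgroup order divides 16. Divisors: 1, 2, 4, 8, 16.
Subgroups by order — order 1: 1; order 2: 9; order 4: 5; order 8: 3; order 16: 1.
Total: 1 + 9 + 5 + 3 + 1 = 19.

19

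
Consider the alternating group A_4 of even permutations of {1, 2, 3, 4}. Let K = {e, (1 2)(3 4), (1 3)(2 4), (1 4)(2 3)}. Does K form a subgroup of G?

|K| = 4 divides |G| = 12, consistent with Lagrange.
K contains the identity, every element's inverse is in K, and K is closed under ∘: it is a subgroup.

Yes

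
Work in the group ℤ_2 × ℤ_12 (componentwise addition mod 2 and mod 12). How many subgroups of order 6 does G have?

3

|G| = 24 and 6 | 24, so subgroups of order 6 are possible by Lagrange.
The subgroups of order 6 are: {(0,0), (0,2), (0,4), (0,6), (0,8), (0,10)}; {(0,0), (0,4), (0,8), (1,0), (1,4), (1,8)}; {(0,0), (0,4), (0,8), (1,2), (1,6), (1,10)}.
So G has 3 subgroups of order 6.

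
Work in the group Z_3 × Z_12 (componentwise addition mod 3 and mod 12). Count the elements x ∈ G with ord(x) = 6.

An element (a,b) has order lcm(ord(a), ord(b)); count pairs with lcm equal to 6.
Enumerating gives 8 such elements.

8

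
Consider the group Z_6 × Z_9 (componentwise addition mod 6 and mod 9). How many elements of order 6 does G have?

8

An element (a,b) has order lcm(ord(a), ord(b)); count pairs with lcm equal to 6.
Enumerating gives 8 such elements.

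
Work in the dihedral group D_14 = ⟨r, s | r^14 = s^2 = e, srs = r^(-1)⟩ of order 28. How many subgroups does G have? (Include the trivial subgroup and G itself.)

28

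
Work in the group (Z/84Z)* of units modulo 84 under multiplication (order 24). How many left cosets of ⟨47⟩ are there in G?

4

|⟨47⟩| = 6 and |G| = 24.
By Lagrange, [G : H] = |G|/|H| = 24/6 = 4.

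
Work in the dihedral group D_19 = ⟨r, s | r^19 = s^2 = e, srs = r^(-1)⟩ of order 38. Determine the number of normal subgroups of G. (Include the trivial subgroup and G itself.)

3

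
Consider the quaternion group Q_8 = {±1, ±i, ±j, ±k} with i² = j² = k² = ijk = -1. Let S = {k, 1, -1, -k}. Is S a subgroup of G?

|S| = 4 divides |G| = 8, consistent with Lagrange.
S contains the identity, every element's inverse is in S, and S is closed under ·: it is a subgroup.
In fact S = ⟨-k⟩.

Yes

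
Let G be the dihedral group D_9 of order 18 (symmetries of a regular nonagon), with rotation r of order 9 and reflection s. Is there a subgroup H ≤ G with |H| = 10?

10 does not divide |G| = 18, so by Lagrange no subgroup of order 10 exists.

No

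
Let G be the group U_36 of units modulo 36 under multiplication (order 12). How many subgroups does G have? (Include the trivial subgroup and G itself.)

|G| = 12, so by Lagrange every subgroup order divides 12. Divisors: 1, 2, 3, 4, 6, 12.
Subgroups by order — order 1: 1; order 2: 3; order 3: 1; order 4: 1; order 6: 3; order 12: 1.
Total: 1 + 3 + 1 + 1 + 3 + 1 = 10.

10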